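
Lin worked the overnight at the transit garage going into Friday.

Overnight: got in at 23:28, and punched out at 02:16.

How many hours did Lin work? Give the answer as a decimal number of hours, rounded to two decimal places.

2.80 hours

Overnight: 23:28 → midnight = 0 h 32 min; midnight → 02:16 = 2 h 16 min; span 2 h 48 min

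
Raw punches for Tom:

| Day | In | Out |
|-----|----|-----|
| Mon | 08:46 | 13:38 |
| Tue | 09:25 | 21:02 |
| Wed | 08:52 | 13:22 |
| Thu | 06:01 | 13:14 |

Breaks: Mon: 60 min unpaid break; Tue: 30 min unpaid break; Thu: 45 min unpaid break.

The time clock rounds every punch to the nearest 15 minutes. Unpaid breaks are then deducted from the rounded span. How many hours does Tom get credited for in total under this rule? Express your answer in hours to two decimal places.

Mon: in 08:46→08:45, out 13:38→13:45; 5 h 0 min − 60 min = 4 h 0 min
Tue: in 09:25→09:30, out 21:02→21:00; 11 h 30 min − 30 min = 11 h 0 min
Wed: in 08:52→08:45, out 13:22→13:15; 4 h 30 min
Thu: in 06:01→06:00, out 13:14→13:15; 7 h 15 min − 45 min = 6 h 30 min
Total credited: 26 h 0 min.

26.00 hours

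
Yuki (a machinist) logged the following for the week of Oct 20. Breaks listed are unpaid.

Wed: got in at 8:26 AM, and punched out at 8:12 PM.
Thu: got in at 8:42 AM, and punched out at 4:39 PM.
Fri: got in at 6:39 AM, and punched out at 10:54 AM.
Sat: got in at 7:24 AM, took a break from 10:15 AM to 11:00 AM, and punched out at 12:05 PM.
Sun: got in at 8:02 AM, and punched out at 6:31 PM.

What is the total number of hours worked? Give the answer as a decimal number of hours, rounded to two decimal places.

Wed: 8:26 AM–8:12 PM = 11 h 46 min
Thu: 8:42 AM–4:39 PM = 7 h 57 min
Fri: 6:39 AM–10:54 AM = 4 h 15 min
Sat: 7:24 AM–12:05 PM = 4 h 41 min; less 45 min break → 3 h 56 min
Sun: 8:02 AM–6:31 PM = 10 h 29 min
Total: 11 h 46 min + 7 h 57 min + 4 h 15 min + 3 h 56 min + 10 h 29 min = 38 h 23 min.

38.38 hours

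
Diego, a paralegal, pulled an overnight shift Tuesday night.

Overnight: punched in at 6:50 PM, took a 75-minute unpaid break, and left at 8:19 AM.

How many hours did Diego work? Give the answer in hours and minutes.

Overnight: 6:50 PM → midnight = 5 h 10 min; midnight → 8:19 AM = 8 h 19 min; span 13 h 29 min; less 75 min break → 12 h 14 min

12 h 14 min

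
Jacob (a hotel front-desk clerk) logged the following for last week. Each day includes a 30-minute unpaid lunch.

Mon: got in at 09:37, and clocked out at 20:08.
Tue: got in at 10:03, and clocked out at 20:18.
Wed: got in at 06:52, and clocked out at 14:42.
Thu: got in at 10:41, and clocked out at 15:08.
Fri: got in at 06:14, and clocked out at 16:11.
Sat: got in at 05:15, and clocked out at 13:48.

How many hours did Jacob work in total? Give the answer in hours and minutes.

48 h 33 min

Mon: 09:37–20:08 = 10 h 31 min; less 30 min break → 10 h 1 min
Tue: 10:03–20:18 = 10 h 15 min; less 30 min break → 9 h 45 min
Wed: 06:52–14:42 = 7 h 50 min; less 30 min break → 7 h 20 min
Thu: 10:41–15:08 = 4 h 27 min; less 30 min break → 3 h 57 min
Fri: 06:14–16:11 = 9 h 57 min; less 30 min break → 9 h 27 min
Sat: 05:15–13:48 = 8 h 33 min; less 30 min break → 8 h 3 min
Total: 10 h 1 min + 9 h 45 min + 7 h 20 min + 3 h 57 min + 9 h 27 min + 8 h 3 min = 48 h 33 min.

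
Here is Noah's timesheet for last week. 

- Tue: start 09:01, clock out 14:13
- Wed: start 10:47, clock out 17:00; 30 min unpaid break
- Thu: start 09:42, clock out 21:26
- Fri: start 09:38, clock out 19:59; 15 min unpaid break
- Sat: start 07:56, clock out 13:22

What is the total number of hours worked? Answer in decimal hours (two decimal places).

38.18 hours

Tue: 09:01–14:13 = 5 h 12 min
Wed: 10:47–17:00 = 6 h 13 min; less 30 min break → 5 h 43 min
Thu: 09:42–21:26 = 11 h 44 min
Fri: 09:38–19:59 = 10 h 21 min; less 15 min break → 10 h 6 min
Sat: 07:56–13:22 = 5 h 26 min
Total: 5 h 12 min + 5 h 43 min + 11 h 44 min + 10 h 6 min + 5 h 26 min = 38 h 11 min.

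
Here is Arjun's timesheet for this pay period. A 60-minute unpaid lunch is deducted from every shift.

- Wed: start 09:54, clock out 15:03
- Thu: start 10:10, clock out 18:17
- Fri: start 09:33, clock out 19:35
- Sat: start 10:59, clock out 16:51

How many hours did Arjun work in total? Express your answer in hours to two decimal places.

Wed: 09:54–15:03 = 5 h 9 min; less 60 min break → 4 h 9 min
Thu: 10:10–18:17 = 8 h 7 min; less 60 min break → 7 h 7 min
Fri: 09:33–19:35 = 10 h 2 min; less 60 min break → 9 h 2 min
Sat: 10:59–16:51 = 5 h 52 min; less 60 min break → 4 h 52 min
Total: 4 h 9 min + 7 h 7 min + 9 h 2 min + 4 h 52 min = 25 h 10 min.

25.17 hours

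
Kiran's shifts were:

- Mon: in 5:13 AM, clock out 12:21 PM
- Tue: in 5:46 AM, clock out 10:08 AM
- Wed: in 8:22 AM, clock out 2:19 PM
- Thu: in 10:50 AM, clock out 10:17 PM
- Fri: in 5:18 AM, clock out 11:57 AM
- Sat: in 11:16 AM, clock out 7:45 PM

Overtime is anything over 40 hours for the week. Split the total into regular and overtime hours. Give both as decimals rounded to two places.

Mon: 5:13 AM–12:21 PM = 7 h 8 min
Tue: 5:46 AM–10:08 AM = 4 h 22 min
Wed: 8:22 AM–2:19 PM = 5 h 57 min
Thu: 10:50 AM–10:17 PM = 11 h 27 min
Fri: 5:18 AM–11:57 AM = 6 h 39 min
Sat: 11:16 AM–7:45 PM = 8 h 29 min
Total worked: 44 h 2 min = 44.03 h.
Threshold 40 h → overtime 4 h 2 min, regular 40 h 0 min.

Regular 40.00 hours, overtime 4.03 hours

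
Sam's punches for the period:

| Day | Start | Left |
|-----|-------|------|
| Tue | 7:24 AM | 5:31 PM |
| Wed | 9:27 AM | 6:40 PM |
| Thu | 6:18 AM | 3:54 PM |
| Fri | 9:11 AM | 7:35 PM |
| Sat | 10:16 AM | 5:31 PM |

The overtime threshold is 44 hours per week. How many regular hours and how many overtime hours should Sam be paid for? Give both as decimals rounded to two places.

Tue: 7:24 AM–5:31 PM = 10 h 7 min
Wed: 9:27 AM–6:40 PM = 9 h 13 min
Thu: 6:18 AM–3:54 PM = 9 h 36 min
Fri: 9:11 AM–7:35 PM = 10 h 24 min
Sat: 10:16 AM–5:31 PM = 7 h 15 min
Total worked: 46 h 35 min = 46.58 h.
Threshold 44 h → overtime 2 h 35 min, regular 44 h 0 min.

Regular 44.00 hours, overtime 2.58 hours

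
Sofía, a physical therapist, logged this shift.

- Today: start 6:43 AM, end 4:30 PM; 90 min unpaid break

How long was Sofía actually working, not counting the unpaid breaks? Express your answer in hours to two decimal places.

8.28 hours

Today: 6:43 AM–4:30 PM = 9 h 47 min; less 90 min break → 8 h 17 min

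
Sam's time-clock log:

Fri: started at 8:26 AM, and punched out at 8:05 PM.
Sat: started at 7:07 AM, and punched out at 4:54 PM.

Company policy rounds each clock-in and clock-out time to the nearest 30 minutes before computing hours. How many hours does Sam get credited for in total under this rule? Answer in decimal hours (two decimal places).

21.50 hours

Fri: in 8:26 AM→8:30 AM, out 8:05 PM→8:00 PM; 11 h 30 min
Sat: in 7:07 AM→7:00 AM, out 4:54 PM→5:00 PM; 10 h 0 min
Total credited: 21 h 30 min.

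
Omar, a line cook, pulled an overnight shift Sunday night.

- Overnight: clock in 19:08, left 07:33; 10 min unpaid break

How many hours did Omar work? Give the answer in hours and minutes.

12 h 15 min

Overnight: 19:08 → midnight = 4 h 52 min; midnight → 07:33 = 7 h 33 min; span 12 h 25 min; less 10 min break → 12 h 15 min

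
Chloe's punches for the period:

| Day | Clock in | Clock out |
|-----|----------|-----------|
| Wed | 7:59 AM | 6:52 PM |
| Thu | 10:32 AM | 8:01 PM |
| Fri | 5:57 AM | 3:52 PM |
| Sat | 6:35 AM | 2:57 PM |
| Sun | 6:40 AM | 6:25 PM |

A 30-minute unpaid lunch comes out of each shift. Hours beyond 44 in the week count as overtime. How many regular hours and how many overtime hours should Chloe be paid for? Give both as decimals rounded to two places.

Wed: 7:59 AM–6:52 PM = 10 h 53 min; less 30 min break → 10 h 23 min
Thu: 10:32 AM–8:01 PM = 9 h 29 min; less 30 min break → 8 h 59 min
Fri: 5:57 AM–3:52 PM = 9 h 55 min; less 30 min break → 9 h 25 min
Sat: 6:35 AM–2:57 PM = 8 h 22 min; less 30 min break → 7 h 52 min
Sun: 6:40 AM–6:25 PM = 11 h 45 min; less 30 min break → 11 h 15 min
Total worked: 47 h 54 min = 47.90 h.
Threshold 44 h → overtime 3 h 54 min, regular 44 h 0 min.

Regular 44.00 hours, overtime 3.90 hours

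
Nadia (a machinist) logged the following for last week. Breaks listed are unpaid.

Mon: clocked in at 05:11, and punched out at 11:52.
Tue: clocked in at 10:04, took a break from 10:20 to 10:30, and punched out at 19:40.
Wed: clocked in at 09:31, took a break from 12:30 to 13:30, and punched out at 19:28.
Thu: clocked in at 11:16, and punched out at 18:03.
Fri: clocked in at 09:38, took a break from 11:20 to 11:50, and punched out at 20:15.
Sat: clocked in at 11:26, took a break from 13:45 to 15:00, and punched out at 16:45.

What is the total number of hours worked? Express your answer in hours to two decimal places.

46.03 hours

Mon: 05:11–11:52 = 6 h 41 min
Tue: 10:04–19:40 = 9 h 36 min; less 10 min break → 9 h 26 min
Wed: 09:31–19:28 = 9 h 57 min; less 60 min break → 8 h 57 min
Thu: 11:16–18:03 = 6 h 47 min
Fri: 09:38–20:15 = 10 h 37 min; less 30 min break → 10 h 7 min
Sat: 11:26–16:45 = 5 h 19 min; less 75 min break → 4 h 4 min
Total: 6 h 41 min + 9 h 26 min + 8 h 57 min + 6 h 47 min + 10 h 7 min + 4 h 4 min = 46 h 2 min.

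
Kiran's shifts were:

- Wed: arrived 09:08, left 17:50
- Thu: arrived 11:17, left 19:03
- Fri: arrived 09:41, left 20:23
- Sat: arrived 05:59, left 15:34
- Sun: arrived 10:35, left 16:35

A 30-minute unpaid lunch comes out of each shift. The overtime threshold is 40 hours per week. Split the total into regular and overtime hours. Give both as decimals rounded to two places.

Regular 40.00 hours, overtime 0.25 hours

Wed: 09:08–17:50 = 8 h 42 min; less 30 min break → 8 h 12 min
Thu: 11:17–19:03 = 7 h 46 min; less 30 min break → 7 h 16 min
Fri: 09:41–20:23 = 10 h 42 min; less 30 min break → 10 h 12 min
Sat: 05:59–15:34 = 9 h 35 min; less 30 min break → 9 h 5 min
Sun: 10:35–16:35 = 6 h 0 min; less 30 min break → 5 h 30 min
Total worked: 40 h 15 min = 40.25 h.
Threshold 40 h → overtime 0 h 15 min, regular 40 h 0 min.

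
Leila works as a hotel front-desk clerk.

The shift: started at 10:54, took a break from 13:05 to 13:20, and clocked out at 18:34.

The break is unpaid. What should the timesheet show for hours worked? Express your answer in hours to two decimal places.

7.42 hours

The shift: 10:54–18:34 = 7 h 40 min; less 15 min break → 7 h 25 min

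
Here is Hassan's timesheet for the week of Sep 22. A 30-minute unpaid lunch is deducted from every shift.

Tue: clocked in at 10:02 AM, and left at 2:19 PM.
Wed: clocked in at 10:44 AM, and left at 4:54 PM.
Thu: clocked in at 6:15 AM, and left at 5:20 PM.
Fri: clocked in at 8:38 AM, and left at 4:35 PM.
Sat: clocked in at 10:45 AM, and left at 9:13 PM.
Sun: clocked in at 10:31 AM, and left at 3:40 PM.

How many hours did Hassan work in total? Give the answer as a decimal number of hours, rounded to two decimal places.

42.10 hours

Tue: 10:02 AM–2:19 PM = 4 h 17 min; less 30 min break → 3 h 47 min
Wed: 10:44 AM–4:54 PM = 6 h 10 min; less 30 min break → 5 h 40 min
Thu: 6:15 AM–5:20 PM = 11 h 5 min; less 30 min break → 10 h 35 min
Fri: 8:38 AM–4:35 PM = 7 h 57 min; less 30 min break → 7 h 27 min
Sat: 10:45 AM–9:13 PM = 10 h 28 min; less 30 min break → 9 h 58 min
Sun: 10:31 AM–3:40 PM = 5 h 9 min; less 30 min break → 4 h 39 min
Total: 3 h 47 min + 5 h 40 min + 10 h 35 min + 7 h 27 min + 9 h 58 min + 4 h 39 min = 42 h 6 min.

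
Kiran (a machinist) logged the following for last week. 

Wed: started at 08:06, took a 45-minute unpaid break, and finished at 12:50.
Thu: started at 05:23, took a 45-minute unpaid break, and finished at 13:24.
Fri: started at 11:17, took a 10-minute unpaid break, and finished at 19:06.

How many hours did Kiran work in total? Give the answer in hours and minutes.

Wed: 08:06–12:50 = 4 h 44 min; less 45 min break → 3 h 59 min
Thu: 05:23–13:24 = 8 h 1 min; less 45 min break → 7 h 16 min
Fri: 11:17–19:06 = 7 h 49 min; less 10 min break → 7 h 39 min
Total: 3 h 59 min + 7 h 16 min + 7 h 39 min = 18 h 54 min.

18 h 54 min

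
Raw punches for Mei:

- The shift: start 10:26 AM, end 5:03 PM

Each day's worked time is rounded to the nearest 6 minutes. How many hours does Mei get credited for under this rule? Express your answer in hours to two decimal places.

6.60 hours

The shift: 10:26 AM–5:03 PM = 6 h 37 min → rounds to 6 h 36 min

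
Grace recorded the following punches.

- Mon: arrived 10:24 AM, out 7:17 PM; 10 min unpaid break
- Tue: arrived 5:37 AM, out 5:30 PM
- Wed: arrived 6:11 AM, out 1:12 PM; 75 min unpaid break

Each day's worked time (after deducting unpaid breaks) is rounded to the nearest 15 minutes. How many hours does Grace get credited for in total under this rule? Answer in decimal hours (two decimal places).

26.50 hours

Mon: 10:24 AM–7:17 PM = 8 h 53 min − 10 min = 8 h 43 min → rounds to 8 h 45 min
Tue: 5:37 AM–5:30 PM = 11 h 53 min → rounds to 12 h 0 min
Wed: 6:11 AM–1:12 PM = 7 h 1 min − 75 min = 5 h 46 min → rounds to 5 h 45 min
Total credited: 26 h 30 min.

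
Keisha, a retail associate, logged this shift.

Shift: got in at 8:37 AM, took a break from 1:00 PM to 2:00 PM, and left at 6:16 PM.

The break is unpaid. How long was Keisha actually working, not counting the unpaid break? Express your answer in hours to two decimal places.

8.65 hours

Shift: 8:37 AM–6:16 PM = 9 h 39 min; less 60 min break → 8 h 39 min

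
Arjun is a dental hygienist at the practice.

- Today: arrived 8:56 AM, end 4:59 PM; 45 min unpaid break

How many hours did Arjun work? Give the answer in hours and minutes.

7 h 18 min

Today: 8:56 AM–4:59 PM = 8 h 3 min; less 45 min break → 7 h 18 min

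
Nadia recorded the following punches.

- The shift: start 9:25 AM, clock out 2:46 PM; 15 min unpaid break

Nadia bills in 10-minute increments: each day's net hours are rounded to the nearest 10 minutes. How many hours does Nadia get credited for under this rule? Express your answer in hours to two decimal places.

5.17 hours

The shift: 9:25 AM–2:46 PM = 5 h 21 min − 15 min = 5 h 6 min → rounds to 5 h 10 min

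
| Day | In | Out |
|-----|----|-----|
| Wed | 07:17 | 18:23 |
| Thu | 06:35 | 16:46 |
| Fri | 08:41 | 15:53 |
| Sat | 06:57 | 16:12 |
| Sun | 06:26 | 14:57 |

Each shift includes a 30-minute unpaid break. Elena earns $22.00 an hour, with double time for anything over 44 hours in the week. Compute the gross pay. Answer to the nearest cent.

$962.50

Wed: 07:17–18:23 = 11 h 6 min; less 30 min break → 10 h 36 min
Thu: 06:35–16:46 = 10 h 11 min; less 30 min break → 9 h 41 min
Fri: 08:41–15:53 = 7 h 12 min; less 30 min break → 6 h 42 min
Sat: 06:57–16:12 = 9 h 15 min; less 30 min break → 8 h 45 min
Sun: 06:26–14:57 = 8 h 31 min; less 30 min break → 8 h 1 min
Total worked: 43 h 45 min = 2625 min.
Regular 43 h 45 min = 2625 min at $22.00/h; overtime 0 h 0 min = 0 min at $44.00/h.
Pay = (2625 × $22.00 + 0 × $44.00) ÷ 60 = $962.50.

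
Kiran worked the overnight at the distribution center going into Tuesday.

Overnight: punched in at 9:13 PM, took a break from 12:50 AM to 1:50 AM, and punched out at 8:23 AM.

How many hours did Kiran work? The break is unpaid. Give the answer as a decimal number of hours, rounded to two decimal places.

Overnight: 9:13 PM → midnight = 2 h 47 min; midnight → 8:23 AM = 8 h 23 min; span 11 h 10 min; less 60 min break → 10 h 10 min

10.17 hours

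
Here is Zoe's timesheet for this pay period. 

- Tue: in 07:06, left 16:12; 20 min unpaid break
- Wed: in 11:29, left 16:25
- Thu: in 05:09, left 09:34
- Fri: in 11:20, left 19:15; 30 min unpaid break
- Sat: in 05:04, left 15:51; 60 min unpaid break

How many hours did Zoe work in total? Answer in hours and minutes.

35 h 19 min

Tue: 07:06–16:12 = 9 h 6 min; less 20 min break → 8 h 46 min
Wed: 11:29–16:25 = 4 h 56 min
Thu: 05:09–09:34 = 4 h 25 min
Fri: 11:20–19:15 = 7 h 55 min; less 30 min break → 7 h 25 min
Sat: 05:04–15:51 = 10 h 47 min; less 60 min break → 9 h 47 min
Total: 8 h 46 min + 4 h 56 min + 4 h 25 min + 7 h 25 min + 9 h 47 min = 35 h 19 min.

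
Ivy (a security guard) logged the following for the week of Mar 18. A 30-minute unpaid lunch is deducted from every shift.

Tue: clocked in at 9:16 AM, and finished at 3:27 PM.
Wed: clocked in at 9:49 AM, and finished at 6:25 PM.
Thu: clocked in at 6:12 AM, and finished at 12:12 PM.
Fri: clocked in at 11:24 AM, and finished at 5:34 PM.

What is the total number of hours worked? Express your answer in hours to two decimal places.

Tue: 9:16 AM–3:27 PM = 6 h 11 min; less 30 min break → 5 h 41 min
Wed: 9:49 AM–6:25 PM = 8 h 36 min; less 30 min break → 8 h 6 min
Thu: 6:12 AM–12:12 PM = 6 h 0 min; less 30 min break → 5 h 30 min
Fri: 11:24 AM–5:34 PM = 6 h 10 min; less 30 min break → 5 h 40 min
Total: 5 h 41 min + 8 h 6 min + 5 h 30 min + 5 h 40 min = 24 h 57 min.

24.95 hours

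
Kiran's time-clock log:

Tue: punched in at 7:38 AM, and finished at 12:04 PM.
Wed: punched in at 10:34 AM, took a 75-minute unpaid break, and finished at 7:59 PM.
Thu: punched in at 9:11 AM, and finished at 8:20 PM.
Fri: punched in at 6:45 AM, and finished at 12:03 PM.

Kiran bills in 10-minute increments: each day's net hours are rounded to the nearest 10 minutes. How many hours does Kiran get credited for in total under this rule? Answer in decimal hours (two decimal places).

Tue: 7:38 AM–12:04 PM = 4 h 26 min → rounds to 4 h 30 min
Wed: 10:34 AM–7:59 PM = 9 h 25 min − 75 min = 8 h 10 min → rounds to 8 h 10 min
Thu: 9:11 AM–8:20 PM = 11 h 9 min → rounds to 11 h 10 min
Fri: 6:45 AM–12:03 PM = 5 h 18 min → rounds to 5 h 20 min
Total credited: 29 h 10 min.

29.17 hours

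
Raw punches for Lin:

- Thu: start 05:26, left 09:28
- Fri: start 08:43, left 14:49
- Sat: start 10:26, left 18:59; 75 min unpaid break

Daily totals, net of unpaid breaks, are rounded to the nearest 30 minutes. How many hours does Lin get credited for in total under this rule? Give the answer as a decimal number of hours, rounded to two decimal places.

Thu: 05:26–09:28 = 4 h 2 min → rounds to 4 h 0 min
Fri: 08:43–14:49 = 6 h 6 min → rounds to 6 h 0 min
Sat: 10:26–18:59 = 8 h 33 min − 75 min = 7 h 18 min → rounds to 7 h 30 min
Total credited: 17 h 30 min.

17.50 hours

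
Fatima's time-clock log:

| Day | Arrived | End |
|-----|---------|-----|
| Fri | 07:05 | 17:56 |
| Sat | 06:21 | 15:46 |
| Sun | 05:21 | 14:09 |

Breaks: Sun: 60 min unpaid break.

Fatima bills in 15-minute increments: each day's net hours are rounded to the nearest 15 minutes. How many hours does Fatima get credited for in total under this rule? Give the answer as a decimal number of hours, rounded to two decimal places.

Fri: 07:05–17:56 = 10 h 51 min → rounds to 10 h 45 min
Sat: 06:21–15:46 = 9 h 25 min → rounds to 9 h 30 min
Sun: 05:21–14:09 = 8 h 48 min − 60 min = 7 h 48 min → rounds to 7 h 45 min
Total credited: 28 h 0 min.

28.00 hours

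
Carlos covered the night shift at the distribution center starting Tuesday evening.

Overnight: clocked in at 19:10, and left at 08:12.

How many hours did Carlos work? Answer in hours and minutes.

Overnight: 19:10 → midnight = 4 h 50 min; midnight → 08:12 = 8 h 12 min; span 13 h 2 min

13 h 2 min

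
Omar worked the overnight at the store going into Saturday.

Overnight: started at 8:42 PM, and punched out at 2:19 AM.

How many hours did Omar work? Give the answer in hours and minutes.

5 h 37 min

Overnight: 8:42 PM → midnight = 3 h 18 min; midnight → 2:19 AM = 2 h 19 min; span 5 h 37 min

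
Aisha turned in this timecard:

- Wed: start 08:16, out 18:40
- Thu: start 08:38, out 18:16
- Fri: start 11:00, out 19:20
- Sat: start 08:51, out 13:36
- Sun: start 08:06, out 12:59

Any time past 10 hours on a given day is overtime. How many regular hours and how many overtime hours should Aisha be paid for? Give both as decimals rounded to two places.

Regular 37.60 hours, overtime 0.40 hours

Wed: 08:16–18:40 = 10 h 24 min
Thu: 08:38–18:16 = 9 h 38 min
Fri: 11:00–19:20 = 8 h 20 min
Sat: 08:51–13:36 = 4 h 45 min
Sun: 08:06–12:59 = 4 h 53 min
Wed reg 10 h 0 min / OT 0 h 24 min; Thu reg 9 h 38 min / OT 0 h 0 min; Fri reg 8 h 20 min / OT 0 h 0 min; Sat reg 4 h 45 min / OT 0 h 0 min; Sun reg 4 h 53 min / OT 0 h 0 min.
Totals: regular 37 h 36 min, overtime 0 h 24 min.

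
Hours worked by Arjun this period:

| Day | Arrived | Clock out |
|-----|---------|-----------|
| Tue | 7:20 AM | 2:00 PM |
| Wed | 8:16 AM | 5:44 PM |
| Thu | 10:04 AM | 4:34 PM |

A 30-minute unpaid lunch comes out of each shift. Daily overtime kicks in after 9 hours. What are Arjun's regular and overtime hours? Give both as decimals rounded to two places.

Regular 21.13 hours, overtime 0.00 hours

Tue: 7:20 AM–2:00 PM = 6 h 40 min; less 30 min break → 6 h 10 min
Wed: 8:16 AM–5:44 PM = 9 h 28 min; less 30 min break → 8 h 58 min
Thu: 10:04 AM–4:34 PM = 6 h 30 min; less 30 min break → 6 h 0 min
Tue reg 6 h 10 min / OT 0 h 0 min; Wed reg 8 h 58 min / OT 0 h 0 min; Thu reg 6 h 0 min / OT 0 h 0 min.
Totals: regular 21 h 8 min, overtime 0 h 0 min.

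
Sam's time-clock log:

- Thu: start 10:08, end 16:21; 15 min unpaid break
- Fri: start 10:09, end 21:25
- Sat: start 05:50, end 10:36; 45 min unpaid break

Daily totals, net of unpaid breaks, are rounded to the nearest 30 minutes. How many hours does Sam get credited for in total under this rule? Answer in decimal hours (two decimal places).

Thu: 10:08–16:21 = 6 h 13 min − 15 min = 5 h 58 min → rounds to 6 h 0 min
Fri: 10:09–21:25 = 11 h 16 min → rounds to 11 h 30 min
Sat: 05:50–10:36 = 4 h 46 min − 45 min = 4 h 1 min → rounds to 4 h 0 min
Total credited: 21 h 30 min.

21.50 hours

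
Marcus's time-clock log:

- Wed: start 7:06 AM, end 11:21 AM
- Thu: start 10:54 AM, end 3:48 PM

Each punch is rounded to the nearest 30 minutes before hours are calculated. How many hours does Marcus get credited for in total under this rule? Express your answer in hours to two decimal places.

Wed: in 7:06 AM→7:00 AM, out 11:21 AM→11:30 AM; 4 h 30 min
Thu: in 10:54 AM→11:00 AM, out 3:48 PM→4:00 PM; 5 h 0 min
Total credited: 9 h 30 min.

9.50 hours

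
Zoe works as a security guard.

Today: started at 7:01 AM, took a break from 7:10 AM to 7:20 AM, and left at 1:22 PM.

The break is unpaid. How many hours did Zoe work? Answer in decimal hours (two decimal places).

6.18 hours

Today: 7:01 AM–1:22 PM = 6 h 21 min; less 10 min break → 6 h 11 min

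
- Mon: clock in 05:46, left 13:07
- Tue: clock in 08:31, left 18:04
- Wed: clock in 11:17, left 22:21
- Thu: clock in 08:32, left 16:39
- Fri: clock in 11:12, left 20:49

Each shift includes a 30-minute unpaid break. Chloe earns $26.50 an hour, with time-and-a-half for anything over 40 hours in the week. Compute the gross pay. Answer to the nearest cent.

$1187.20

Mon: 05:46–13:07 = 7 h 21 min; less 30 min break → 6 h 51 min
Tue: 08:31–18:04 = 9 h 33 min; less 30 min break → 9 h 3 min
Wed: 11:17–22:21 = 11 h 4 min; less 30 min break → 10 h 34 min
Thu: 08:32–16:39 = 8 h 7 min; less 30 min break → 7 h 37 min
Fri: 11:12–20:49 = 9 h 37 min; less 30 min break → 9 h 7 min
Total worked: 43 h 12 min = 2592 min.
Regular 40 h 0 min = 2400 min at $26.50/h; overtime 3 h 12 min = 192 min at $39.75/h.
Pay = (2400 × $26.50 + 192 × $39.75) ÷ 60 = $1187.20.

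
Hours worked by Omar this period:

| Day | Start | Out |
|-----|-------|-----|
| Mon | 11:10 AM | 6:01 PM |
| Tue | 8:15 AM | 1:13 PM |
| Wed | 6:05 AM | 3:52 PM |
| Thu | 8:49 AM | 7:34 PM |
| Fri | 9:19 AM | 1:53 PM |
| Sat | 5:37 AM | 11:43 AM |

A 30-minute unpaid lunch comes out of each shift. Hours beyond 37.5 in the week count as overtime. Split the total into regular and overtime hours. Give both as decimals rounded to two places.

Mon: 11:10 AM–6:01 PM = 6 h 51 min; less 30 min break → 6 h 21 min
Tue: 8:15 AM–1:13 PM = 4 h 58 min; less 30 min break → 4 h 28 min
Wed: 6:05 AM–3:52 PM = 9 h 47 min; less 30 min break → 9 h 17 min
Thu: 8:49 AM–7:34 PM = 10 h 45 min; less 30 min break → 10 h 15 min
Fri: 9:19 AM–1:53 PM = 4 h 34 min; less 30 min break → 4 h 4 min
Sat: 5:37 AM–11:43 AM = 6 h 6 min; less 30 min break → 5 h 36 min
Total worked: 40 h 1 min = 40.02 h.
Threshold 37.5 h → overtime 2 h 31 min, regular 37 h 30 min.

Regular 37.50 hours, overtime 2.52 hours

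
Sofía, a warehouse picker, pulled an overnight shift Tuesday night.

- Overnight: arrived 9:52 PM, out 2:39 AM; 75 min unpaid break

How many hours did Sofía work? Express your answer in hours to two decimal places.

3.53 hours

Overnight: 9:52 PM → midnight = 2 h 8 min; midnight → 2:39 AM = 2 h 39 min; span 4 h 47 min; less 75 min break → 3 h 32 min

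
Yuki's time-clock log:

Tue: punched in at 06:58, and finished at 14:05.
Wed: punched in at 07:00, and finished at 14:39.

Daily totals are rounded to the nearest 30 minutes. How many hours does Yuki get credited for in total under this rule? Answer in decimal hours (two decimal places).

14.50 hours

Tue: 06:58–14:05 = 7 h 7 min → rounds to 7 h 0 min
Wed: 07:00–14:39 = 7 h 39 min → rounds to 7 h 30 min
Total credited: 14 h 30 min.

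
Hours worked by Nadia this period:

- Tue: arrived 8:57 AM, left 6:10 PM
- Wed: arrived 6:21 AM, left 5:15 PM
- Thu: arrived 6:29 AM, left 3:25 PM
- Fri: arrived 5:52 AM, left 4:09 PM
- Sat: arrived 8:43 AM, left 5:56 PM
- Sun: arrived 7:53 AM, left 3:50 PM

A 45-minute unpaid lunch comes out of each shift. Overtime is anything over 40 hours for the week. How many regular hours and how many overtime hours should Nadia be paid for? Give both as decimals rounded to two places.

Regular 40.00 hours, overtime 12.00 hours

Tue: 8:57 AM–6:10 PM = 9 h 13 min; less 45 min break → 8 h 28 min
Wed: 6:21 AM–5:15 PM = 10 h 54 min; less 45 min break → 10 h 9 min
Thu: 6:29 AM–3:25 PM = 8 h 56 min; less 45 min break → 8 h 11 min
Fri: 5:52 AM–4:09 PM = 10 h 17 min; less 45 min break → 9 h 32 min
Sat: 8:43 AM–5:56 PM = 9 h 13 min; less 45 min break → 8 h 28 min
Sun: 7:53 AM–3:50 PM = 7 h 57 min; less 45 min break → 7 h 12 min
Total worked: 52 h 0 min = 52.00 h.
Threshold 40 h → overtime 12 h 0 min, regular 40 h 0 min.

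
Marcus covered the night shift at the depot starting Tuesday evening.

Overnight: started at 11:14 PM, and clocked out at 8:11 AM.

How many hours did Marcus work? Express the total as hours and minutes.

Overnight: 11:14 PM → midnight = 0 h 46 min; midnight → 8:11 AM = 8 h 11 min; span 8 h 57 min

8 h 57 min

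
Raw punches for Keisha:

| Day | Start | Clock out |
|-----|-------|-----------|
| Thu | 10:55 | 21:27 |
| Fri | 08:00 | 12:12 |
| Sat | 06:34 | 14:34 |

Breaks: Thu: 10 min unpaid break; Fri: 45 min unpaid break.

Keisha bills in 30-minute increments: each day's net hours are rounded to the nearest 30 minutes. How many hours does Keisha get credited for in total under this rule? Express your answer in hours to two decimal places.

22.00 hours

Thu: 10:55–21:27 = 10 h 32 min − 10 min = 10 h 22 min → rounds to 10 h 30 min
Fri: 08:00–12:12 = 4 h 12 min − 45 min = 3 h 27 min → rounds to 3 h 30 min
Sat: 06:34–14:34 = 8 h 0 min → rounds to 8 h 0 min
Total credited: 22 h 0 min.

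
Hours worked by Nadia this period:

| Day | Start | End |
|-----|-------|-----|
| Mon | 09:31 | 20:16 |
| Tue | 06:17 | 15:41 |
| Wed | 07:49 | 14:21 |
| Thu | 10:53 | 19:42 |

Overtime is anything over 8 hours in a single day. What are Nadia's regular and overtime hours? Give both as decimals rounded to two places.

Regular 30.53 hours, overtime 4.97 hours

Mon: 09:31–20:16 = 10 h 45 min
Tue: 06:17–15:41 = 9 h 24 min
Wed: 07:49–14:21 = 6 h 32 min
Thu: 10:53–19:42 = 8 h 49 min
Mon reg 8 h 0 min / OT 2 h 45 min; Tue reg 8 h 0 min / OT 1 h 24 min; Wed reg 6 h 32 min / OT 0 h 0 min; Thu reg 8 h 0 min / OT 0 h 49 min.
Totals: regular 30 h 32 min, overtime 4 h 58 min.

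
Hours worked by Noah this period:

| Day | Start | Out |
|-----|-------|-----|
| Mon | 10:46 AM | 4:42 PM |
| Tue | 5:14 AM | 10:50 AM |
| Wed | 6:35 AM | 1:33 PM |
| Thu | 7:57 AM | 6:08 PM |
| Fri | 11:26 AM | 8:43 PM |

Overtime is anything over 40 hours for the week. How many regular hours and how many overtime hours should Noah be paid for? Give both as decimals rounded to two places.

Mon: 10:46 AM–4:42 PM = 5 h 56 min
Tue: 5:14 AM–10:50 AM = 5 h 36 min
Wed: 6:35 AM–1:33 PM = 6 h 58 min
Thu: 7:57 AM–6:08 PM = 10 h 11 min
Fri: 11:26 AM–8:43 PM = 9 h 17 min
Total worked: 37 h 58 min = 37.97 h.
Threshold 40 h → overtime 0 h 0 min, regular 37 h 58 min.

Regular 37.97 hours, overtime 0.00 hours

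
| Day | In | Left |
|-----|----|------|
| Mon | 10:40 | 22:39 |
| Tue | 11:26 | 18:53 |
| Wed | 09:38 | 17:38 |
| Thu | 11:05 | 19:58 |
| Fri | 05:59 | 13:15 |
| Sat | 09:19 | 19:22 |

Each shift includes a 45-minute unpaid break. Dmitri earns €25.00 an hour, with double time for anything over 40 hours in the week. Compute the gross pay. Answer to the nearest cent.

Mon: 10:40–22:39 = 11 h 59 min; less 45 min break → 11 h 14 min
Tue: 11:26–18:53 = 7 h 27 min; less 45 min break → 6 h 42 min
Wed: 09:38–17:38 = 8 h 0 min; less 45 min break → 7 h 15 min
Thu: 11:05–19:58 = 8 h 53 min; less 45 min break → 8 h 8 min
Fri: 05:59–13:15 = 7 h 16 min; less 45 min break → 6 h 31 min
Sat: 09:19–19:22 = 10 h 3 min; less 45 min break → 9 h 18 min
Total worked: 49 h 8 min = 2948 min.
Regular 40 h 0 min = 2400 min at €25.00/h; overtime 9 h 8 min = 548 min at €50.00/h.
Pay = (2400 × €25.00 + 548 × €50.00) ÷ 60 = €1456.67.

€1456.67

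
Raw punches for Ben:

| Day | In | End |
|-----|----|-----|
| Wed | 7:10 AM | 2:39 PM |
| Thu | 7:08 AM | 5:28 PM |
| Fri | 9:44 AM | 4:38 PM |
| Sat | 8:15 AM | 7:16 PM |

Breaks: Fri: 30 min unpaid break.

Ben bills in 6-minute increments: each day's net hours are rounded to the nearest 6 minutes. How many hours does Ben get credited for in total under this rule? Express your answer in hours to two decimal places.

Wed: 7:10 AM–2:39 PM = 7 h 29 min → rounds to 7 h 30 min
Thu: 7:08 AM–5:28 PM = 10 h 20 min → rounds to 10 h 18 min
Fri: 9:44 AM–4:38 PM = 6 h 54 min − 30 min = 6 h 24 min → rounds to 6 h 24 min
Sat: 8:15 AM–7:16 PM = 11 h 1 min → rounds to 11 h 0 min
Total credited: 35 h 12 min.

35.20 hours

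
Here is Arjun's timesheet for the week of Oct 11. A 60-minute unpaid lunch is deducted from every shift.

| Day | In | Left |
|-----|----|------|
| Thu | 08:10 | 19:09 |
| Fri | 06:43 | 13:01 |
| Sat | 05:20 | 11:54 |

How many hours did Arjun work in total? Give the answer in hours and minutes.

Thu: 08:10–19:09 = 10 h 59 min; less 60 min break → 9 h 59 min
Fri: 06:43–13:01 = 6 h 18 min; less 60 min break → 5 h 18 min
Sat: 05:20–11:54 = 6 h 34 min; less 60 min break → 5 h 34 min
Total: 9 h 59 min + 5 h 18 min + 5 h 34 min = 20 h 51 min.

20 h 51 min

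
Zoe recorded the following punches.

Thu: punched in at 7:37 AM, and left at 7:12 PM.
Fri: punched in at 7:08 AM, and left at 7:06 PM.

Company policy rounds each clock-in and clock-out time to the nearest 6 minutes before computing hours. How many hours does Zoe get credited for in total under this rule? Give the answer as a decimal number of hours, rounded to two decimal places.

Thu: in 7:37 AM→7:36 AM, out 7:12 PM→7:12 PM; 11 h 36 min
Fri: in 7:08 AM→7:06 AM, out 7:06 PM→7:06 PM; 12 h 0 min
Total credited: 23 h 36 min.

23.60 hours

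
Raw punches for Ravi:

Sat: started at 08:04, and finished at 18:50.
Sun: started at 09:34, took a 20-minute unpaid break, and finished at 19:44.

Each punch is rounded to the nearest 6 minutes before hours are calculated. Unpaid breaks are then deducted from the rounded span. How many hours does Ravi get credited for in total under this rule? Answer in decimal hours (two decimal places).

Sat: in 08:04→08:06, out 18:50→18:48; 10 h 42 min
Sun: in 09:34→09:36, out 19:44→19:42; 10 h 6 min − 20 min = 9 h 46 min
Total credited: 20 h 28 min.

20.47 hours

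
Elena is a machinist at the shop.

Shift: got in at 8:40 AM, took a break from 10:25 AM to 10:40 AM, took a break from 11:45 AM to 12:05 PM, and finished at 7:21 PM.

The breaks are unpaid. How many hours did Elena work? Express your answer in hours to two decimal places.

10.10 hours

Shift: 8:40 AM–7:21 PM = 10 h 41 min; less 35 min break → 10 h 6 min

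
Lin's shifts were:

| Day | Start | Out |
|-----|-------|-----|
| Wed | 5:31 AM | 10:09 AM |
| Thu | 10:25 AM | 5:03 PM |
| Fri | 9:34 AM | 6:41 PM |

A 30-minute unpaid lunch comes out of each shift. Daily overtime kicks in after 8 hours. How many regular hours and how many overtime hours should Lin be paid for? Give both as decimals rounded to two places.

Wed: 5:31 AM–10:09 AM = 4 h 38 min; less 30 min break → 4 h 8 min
Thu: 10:25 AM–5:03 PM = 6 h 38 min; less 30 min break → 6 h 8 min
Fri: 9:34 AM–6:41 PM = 9 h 7 min; less 30 min break → 8 h 37 min
Wed reg 4 h 8 min / OT 0 h 0 min; Thu reg 6 h 8 min / OT 0 h 0 min; Fri reg 8 h 0 min / OT 0 h 37 min.
Totals: regular 18 h 16 min, overtime 0 h 37 min.

Regular 18.27 hours, overtime 0.62 hours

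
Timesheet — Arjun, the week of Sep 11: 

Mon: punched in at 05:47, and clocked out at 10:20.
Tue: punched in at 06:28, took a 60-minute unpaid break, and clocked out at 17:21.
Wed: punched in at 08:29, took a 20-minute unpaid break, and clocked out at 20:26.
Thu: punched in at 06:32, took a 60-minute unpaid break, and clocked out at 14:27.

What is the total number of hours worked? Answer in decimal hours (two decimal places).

32.97 hours

Mon: 05:47–10:20 = 4 h 33 min
Tue: 06:28–17:21 = 10 h 53 min; less 60 min break → 9 h 53 min
Wed: 08:29–20:26 = 11 h 57 min; less 20 min break → 11 h 37 min
Thu: 06:32–14:27 = 7 h 55 min; less 60 min break → 6 h 55 min
Total: 4 h 33 min + 9 h 53 min + 11 h 37 min + 6 h 55 min = 32 h 58 min.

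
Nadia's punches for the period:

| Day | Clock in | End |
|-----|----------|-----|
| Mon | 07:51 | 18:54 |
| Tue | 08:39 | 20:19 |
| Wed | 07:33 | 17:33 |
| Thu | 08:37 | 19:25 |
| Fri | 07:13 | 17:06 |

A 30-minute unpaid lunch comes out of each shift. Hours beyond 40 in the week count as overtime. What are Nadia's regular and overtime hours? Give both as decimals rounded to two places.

Regular 40.00 hours, overtime 10.90 hours

Mon: 07:51–18:54 = 11 h 3 min; less 30 min break → 10 h 33 min
Tue: 08:39–20:19 = 11 h 40 min; less 30 min break → 11 h 10 min
Wed: 07:33–17:33 = 10 h 0 min; less 30 min break → 9 h 30 min
Thu: 08:37–19:25 = 10 h 48 min; less 30 min break → 10 h 18 min
Fri: 07:13–17:06 = 9 h 53 min; less 30 min break → 9 h 23 min
Total worked: 50 h 54 min = 50.90 h.
Threshold 40 h → overtime 10 h 54 min, regular 40 h 0 min.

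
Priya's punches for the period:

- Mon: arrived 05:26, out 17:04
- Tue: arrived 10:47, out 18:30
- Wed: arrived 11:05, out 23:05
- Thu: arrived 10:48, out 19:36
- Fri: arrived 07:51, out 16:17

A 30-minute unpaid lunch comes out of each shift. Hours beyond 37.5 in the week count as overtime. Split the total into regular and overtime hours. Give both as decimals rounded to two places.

Regular 37.50 hours, overtime 8.58 hours

Mon: 05:26–17:04 = 11 h 38 min; less 30 min break → 11 h 8 min
Tue: 10:47–18:30 = 7 h 43 min; less 30 min break → 7 h 13 min
Wed: 11:05–23:05 = 12 h 0 min; less 30 min break → 11 h 30 min
Thu: 10:48–19:36 = 8 h 48 min; less 30 min break → 8 h 18 min
Fri: 07:51–16:17 = 8 h 26 min; less 30 min break → 7 h 56 min
Total worked: 46 h 5 min = 46.08 h.
Threshold 37.5 h → overtime 8 h 35 min, regular 37 h 30 min.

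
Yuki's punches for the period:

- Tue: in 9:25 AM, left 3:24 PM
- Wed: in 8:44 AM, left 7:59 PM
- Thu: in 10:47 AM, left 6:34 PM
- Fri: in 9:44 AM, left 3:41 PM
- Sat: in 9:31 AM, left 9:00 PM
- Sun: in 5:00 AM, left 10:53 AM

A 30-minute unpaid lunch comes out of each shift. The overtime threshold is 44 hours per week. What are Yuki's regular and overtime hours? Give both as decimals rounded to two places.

Tue: 9:25 AM–3:24 PM = 5 h 59 min; less 30 min break → 5 h 29 min
Wed: 8:44 AM–7:59 PM = 11 h 15 min; less 30 min break → 10 h 45 min
Thu: 10:47 AM–6:34 PM = 7 h 47 min; less 30 min break → 7 h 17 min
Fri: 9:44 AM–3:41 PM = 5 h 57 min; less 30 min break → 5 h 27 min
Sat: 9:31 AM–9:00 PM = 11 h 29 min; less 30 min break → 10 h 59 min
Sun: 5:00 AM–10:53 AM = 5 h 53 min; less 30 min break → 5 h 23 min
Total worked: 45 h 20 min = 45.33 h.
Threshold 44 h → overtime 1 h 20 min, regular 44 h 0 min.

Regular 44.00 hours, overtime 1.33 hours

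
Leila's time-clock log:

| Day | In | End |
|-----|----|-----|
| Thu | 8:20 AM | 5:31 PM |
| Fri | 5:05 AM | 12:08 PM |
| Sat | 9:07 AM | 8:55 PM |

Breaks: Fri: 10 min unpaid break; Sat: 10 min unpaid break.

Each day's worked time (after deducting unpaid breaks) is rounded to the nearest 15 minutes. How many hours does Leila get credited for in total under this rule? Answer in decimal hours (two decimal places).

Thu: 8:20 AM–5:31 PM = 9 h 11 min → rounds to 9 h 15 min
Fri: 5:05 AM–12:08 PM = 7 h 3 min − 10 min = 6 h 53 min → rounds to 7 h 0 min
Sat: 9:07 AM–8:55 PM = 11 h 48 min − 10 min = 11 h 38 min → rounds to 11 h 45 min
Total credited: 28 h 0 min.

28.00 hours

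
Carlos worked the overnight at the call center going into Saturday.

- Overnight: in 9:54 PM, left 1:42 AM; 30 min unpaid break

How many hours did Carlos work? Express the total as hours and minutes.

3 h 18 min

Overnight: 9:54 PM → midnight = 2 h 6 min; midnight → 1:42 AM = 1 h 42 min; span 3 h 48 min; less 30 min break → 3 h 18 min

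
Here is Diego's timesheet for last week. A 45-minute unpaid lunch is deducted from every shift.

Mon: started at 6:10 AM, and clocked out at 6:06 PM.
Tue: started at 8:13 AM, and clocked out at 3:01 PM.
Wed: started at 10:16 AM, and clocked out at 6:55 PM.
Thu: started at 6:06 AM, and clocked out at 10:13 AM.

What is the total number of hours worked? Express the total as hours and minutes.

28 h 30 min

Mon: 6:10 AM–6:06 PM = 11 h 56 min; less 45 min break → 11 h 11 min
Tue: 8:13 AM–3:01 PM = 6 h 48 min; less 45 min break → 6 h 3 min
Wed: 10:16 AM–6:55 PM = 8 h 39 min; less 45 min break → 7 h 54 min
Thu: 6:06 AM–10:13 AM = 4 h 7 min; less 45 min break → 3 h 22 min
Total: 11 h 11 min + 6 h 3 min + 7 h 54 min + 3 h 22 min = 28 h 30 min.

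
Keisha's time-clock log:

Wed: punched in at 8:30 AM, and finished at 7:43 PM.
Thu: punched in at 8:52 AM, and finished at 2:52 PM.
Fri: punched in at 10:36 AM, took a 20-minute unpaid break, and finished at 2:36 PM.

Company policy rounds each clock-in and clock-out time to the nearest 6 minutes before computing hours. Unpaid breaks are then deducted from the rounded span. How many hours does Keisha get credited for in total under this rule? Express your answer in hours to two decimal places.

Wed: in 8:30 AM→8:30 AM, out 7:43 PM→7:42 PM; 11 h 12 min
Thu: in 8:52 AM→8:54 AM, out 2:52 PM→2:54 PM; 6 h 0 min
Fri: in 10:36 AM→10:36 AM, out 2:36 PM→2:36 PM; 4 h 0 min − 20 min = 3 h 40 min
Total credited: 20 h 52 min.

20.87 hours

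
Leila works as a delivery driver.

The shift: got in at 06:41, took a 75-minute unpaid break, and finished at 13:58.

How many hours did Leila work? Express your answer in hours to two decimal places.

6.03 hours

The shift: 06:41–13:58 = 7 h 17 min; less 75 min break → 6 h 2 min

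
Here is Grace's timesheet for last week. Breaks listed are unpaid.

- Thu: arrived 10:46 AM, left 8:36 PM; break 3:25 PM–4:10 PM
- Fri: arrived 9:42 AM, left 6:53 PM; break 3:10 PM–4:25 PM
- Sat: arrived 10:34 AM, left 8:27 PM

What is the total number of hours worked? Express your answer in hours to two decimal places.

Thu: 10:46 AM–8:36 PM = 9 h 50 min; less 45 min break → 9 h 5 min
Fri: 9:42 AM–6:53 PM = 9 h 11 min; less 75 min break → 7 h 56 min
Sat: 10:34 AM–8:27 PM = 9 h 53 min
Total: 9 h 5 min + 7 h 56 min + 9 h 53 min = 26 h 54 min.

26.90 hours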